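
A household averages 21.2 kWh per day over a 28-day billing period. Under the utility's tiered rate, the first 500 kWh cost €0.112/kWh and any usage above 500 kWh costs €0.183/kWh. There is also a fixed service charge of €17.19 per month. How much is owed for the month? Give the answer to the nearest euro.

Usage = 21.2 kWh/day × 28 days = 593.6 kWh
First 500 kWh × €0.112 = €56.00
Remaining 93.6 kWh × €0.183 = €17.13
Energy charge = €73.13; + service €17.19 = €90.32 ≈ €90

€90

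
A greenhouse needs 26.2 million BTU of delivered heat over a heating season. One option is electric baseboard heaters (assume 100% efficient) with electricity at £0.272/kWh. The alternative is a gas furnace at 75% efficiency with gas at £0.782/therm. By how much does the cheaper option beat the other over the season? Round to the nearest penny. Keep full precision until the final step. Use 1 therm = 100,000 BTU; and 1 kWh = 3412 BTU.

£1815.45

Heat load = 26.2 × 10⁶ BTU = 26,200,000 BTU
Gas: input = 26,200,000 / 0.75 = 34,933,333 BTU = 349.3 therm → 349.3 × £0.782 = £273.18
Electric: 26,200,000 BTU / 3412 = 7,679 kWh → × £0.272 = £2,088.63
Difference = |£273.18 − £2,088.63| = £1,815.45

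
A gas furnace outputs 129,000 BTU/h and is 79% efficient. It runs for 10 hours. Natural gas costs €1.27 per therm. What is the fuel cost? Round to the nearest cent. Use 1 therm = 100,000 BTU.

€20.74

Heat delivered = 129,000 BTU/h × 10 h = 1,290,000 BTU
Gas input = 1,290,000 / 0.79 = 1,632,911 BTU
= 1,632,911 / 100,000 = 16.33 therm
Cost = 16.33 × €1.27/therm = €20.74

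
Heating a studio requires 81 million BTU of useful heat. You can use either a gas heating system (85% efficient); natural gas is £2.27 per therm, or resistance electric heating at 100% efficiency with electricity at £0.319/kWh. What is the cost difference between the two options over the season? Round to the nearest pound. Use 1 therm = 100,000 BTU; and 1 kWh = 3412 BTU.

£5410

Heat load = 81 × 10⁶ BTU = 81,000,000 BTU
Gas: input = 81,000,000 / 0.85 = 95,294,118 BTU = 952.9 therm → 952.9 × £2.27 = £2,163.18
Electric: 81,000,000 BTU / 3412 = 23,740 kWh → × £0.319 = £7,572.98
Difference = |£2,163.18 − £7,572.98| = £5,409.80 ≈ £5410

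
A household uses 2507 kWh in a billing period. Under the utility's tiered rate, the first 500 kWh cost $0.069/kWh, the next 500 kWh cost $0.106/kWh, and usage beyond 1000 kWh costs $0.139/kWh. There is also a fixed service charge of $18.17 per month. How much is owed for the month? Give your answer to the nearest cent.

First 500 kWh × $0.069 = $34.50
Next 500 kWh × $0.106 = $53.00
Remaining 1507 kWh × $0.139 = $209.47
Energy charge = $296.97; + service $18.17 = $315.14

$315.14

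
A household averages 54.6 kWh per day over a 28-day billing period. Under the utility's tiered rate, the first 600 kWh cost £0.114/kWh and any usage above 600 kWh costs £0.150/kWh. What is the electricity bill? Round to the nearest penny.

Usage = 54.6 kWh/day × 28 days = 1528.8 kWh
First 600 kWh × £0.114 = £68.40
Remaining 928.8 kWh × £0.150 = £139.32
Total = £207.72

£207.72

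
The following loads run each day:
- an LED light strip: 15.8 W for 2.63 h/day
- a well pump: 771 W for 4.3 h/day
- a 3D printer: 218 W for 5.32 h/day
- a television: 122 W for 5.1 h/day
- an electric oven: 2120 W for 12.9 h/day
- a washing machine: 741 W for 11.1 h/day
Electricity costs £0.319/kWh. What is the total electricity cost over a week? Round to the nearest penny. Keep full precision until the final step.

£90.91

LED light strip: 15.8 W × 2.63 h × 7 d = 291 Wh = 0.2909 kWh
well pump: 771 W × 4.3 h × 7 d = 23,207 Wh = 23.21 kWh
3D printer: 218 W × 5.32 h × 7 d = 8,118 Wh = 8.118 kWh
television: 122 W × 5.1 h × 7 d = 4,355 Wh = 4.355 kWh
electric oven: 2120 W × 12.9 h × 7 d = 191,436 Wh = 191.4 kWh
washing machine: 741 W × 11.1 h × 7 d = 57,576 Wh = 57.58 kWh
Total energy = 0.2909 + 23.21 + 8.118 + 4.355 + 191.4 + 57.58 = 285 kWh
Cost = 285 kWh × £0.319 = £90.91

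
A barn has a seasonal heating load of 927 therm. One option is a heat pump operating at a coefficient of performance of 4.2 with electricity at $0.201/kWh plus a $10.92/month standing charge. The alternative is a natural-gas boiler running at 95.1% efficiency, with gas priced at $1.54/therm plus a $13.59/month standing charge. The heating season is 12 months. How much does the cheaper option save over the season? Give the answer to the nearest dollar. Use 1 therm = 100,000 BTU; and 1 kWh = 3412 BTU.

$233

Heat load = 927 therm × 100,000 = 92,700,000 BTU
Gas: input = 92,700,000 / 0.951 = 97,476,341 BTU = 974.8 therm → 974.8 × $1.54 = $1,501.14; + 12 × $13.59 standing = $1,664.22
Heat pump: 92,700,000 BTU / 3412 = 27,170 kWh heat; / 4.2 = 6,469 kWh in → × $0.201 = $1,300.22; + 12 × $10.92 standing = $1,431.26
Difference = |$1,664.22 − $1,431.26| = $232.95 ≈ $233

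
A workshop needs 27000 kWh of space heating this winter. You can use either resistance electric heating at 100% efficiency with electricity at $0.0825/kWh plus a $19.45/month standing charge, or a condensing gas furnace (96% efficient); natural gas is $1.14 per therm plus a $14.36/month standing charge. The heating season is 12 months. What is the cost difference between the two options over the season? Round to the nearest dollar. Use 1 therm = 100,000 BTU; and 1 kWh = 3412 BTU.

Heat load = 27000 kWh × 3412 = 92,124,000 BTU
Gas: input = 92,124,000 / 0.96 = 95,962,500 BTU = 959.6 therm → 959.6 × $1.14 = $1,093.97; + 12 × $14.36 standing = $1,266.29
Electric: 92,124,000 BTU / 3412 = 27,000 kWh → × $0.0825 = $2,227.50; + 12 × $19.45 standing = $2,460.90
Difference = |$1,266.29 − $2,460.90| = $1,194.61 ≈ $1195

$1195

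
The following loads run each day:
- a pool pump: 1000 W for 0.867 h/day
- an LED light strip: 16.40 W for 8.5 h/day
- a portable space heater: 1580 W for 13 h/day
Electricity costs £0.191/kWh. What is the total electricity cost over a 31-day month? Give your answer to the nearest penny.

£127.58

pool pump: 1000 W × 0.867 h × 31 d = 26,877 Wh = 26.88 kWh
LED light strip: 16.40 W × 8.5 h × 31 d = 4,321 Wh = 4.321 kWh
portable space heater: 1580 W × 13 h × 31 d = 636,740 Wh = 636.7 kWh
Total energy = 26.88 + 4.321 + 636.7 = 667.9 kWh
Cost = 667.9 kWh × £0.191 = £127.58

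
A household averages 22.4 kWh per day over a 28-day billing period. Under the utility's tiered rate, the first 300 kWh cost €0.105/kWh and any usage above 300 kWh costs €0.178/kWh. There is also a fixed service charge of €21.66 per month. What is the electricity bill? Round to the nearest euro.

€111

Usage = 22.4 kWh/day × 28 days = 627.2 kWh
First 300 kWh × €0.105 = €31.50
Remaining 327.2 kWh × €0.178 = €58.24
Energy charge = €89.74; + service €21.66 = €111.40 ≈ €111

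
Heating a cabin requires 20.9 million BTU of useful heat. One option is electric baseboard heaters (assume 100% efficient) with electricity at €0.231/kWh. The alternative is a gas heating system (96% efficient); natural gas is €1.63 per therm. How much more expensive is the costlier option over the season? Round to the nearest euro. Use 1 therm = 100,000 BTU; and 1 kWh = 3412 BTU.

€1060

Heat load = 20.9 × 10⁶ BTU = 20,900,000 BTU
Gas: input = 20,900,000 / 0.96 = 21,770,833 BTU = 217.7 therm → 217.7 × €1.63 = €354.86
Electric: 20,900,000 BTU / 3412 = 6,125 kWh → × €0.231 = €1,414.98
Difference = |€354.86 − €1,414.98| = €1,060.11 ≈ €1060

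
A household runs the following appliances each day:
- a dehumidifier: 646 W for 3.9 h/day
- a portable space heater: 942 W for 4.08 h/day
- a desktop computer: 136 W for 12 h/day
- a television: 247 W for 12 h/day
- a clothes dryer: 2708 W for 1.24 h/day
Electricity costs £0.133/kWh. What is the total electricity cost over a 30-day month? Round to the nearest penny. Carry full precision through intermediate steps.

£57.12

dehumidifier: 646 W × 3.9 h × 30 d = 75,582 Wh = 75.58 kWh
portable space heater: 942 W × 4.08 h × 30 d = 115,301 Wh = 115.3 kWh
desktop computer: 136 W × 12 h × 30 d = 48,960 Wh = 48.96 kWh
television: 247 W × 12 h × 30 d = 88,920 Wh = 88.92 kWh
clothes dryer: 2708 W × 1.24 h × 30 d = 100,738 Wh = 100.7 kWh
Total energy = 75.58 + 115.3 + 48.96 + 88.92 + 100.7 = 429.5 kWh
Cost = 429.5 kWh × £0.133 = £57.12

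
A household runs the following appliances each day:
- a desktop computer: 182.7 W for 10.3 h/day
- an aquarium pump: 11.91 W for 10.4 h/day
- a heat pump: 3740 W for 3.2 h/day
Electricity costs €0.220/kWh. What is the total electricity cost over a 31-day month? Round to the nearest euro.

€95

desktop computer: 182.7 W × 10.3 h × 31 d = 58,336 Wh = 58.34 kWh
aquarium pump: 11.91 W × 10.4 h × 31 d = 3,840 Wh = 3.84 kWh
heat pump: 3740 W × 3.2 h × 31 d = 371,008 Wh = 371 kWh
Total energy = 58.34 + 3.84 + 371 = 433.2 kWh
Cost = 433.2 kWh × €0.220 = €95.30 ≈ €95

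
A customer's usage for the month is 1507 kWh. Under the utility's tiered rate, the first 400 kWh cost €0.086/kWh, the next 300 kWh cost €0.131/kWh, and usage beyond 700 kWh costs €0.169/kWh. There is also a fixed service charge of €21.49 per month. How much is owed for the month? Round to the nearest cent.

First 400 kWh × €0.086 = €34.40
Next 300 kWh × €0.131 = €39.30
Remaining 807 kWh × €0.169 = €136.38
Energy charge = €210.08; + service €21.49 = €231.57

€231.57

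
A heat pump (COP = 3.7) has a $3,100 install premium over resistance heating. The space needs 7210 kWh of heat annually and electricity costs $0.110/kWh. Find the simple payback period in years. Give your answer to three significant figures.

Resistance: 7210 kWh × $0.110 = $793.10/yr
Heat pump: 7210 / 3.7 = 1949 kWh in → × $0.110 = $214.35/yr
Annual savings = $578.75
Payback = $3,100 / $578.75 = 5.36 years

5.36 years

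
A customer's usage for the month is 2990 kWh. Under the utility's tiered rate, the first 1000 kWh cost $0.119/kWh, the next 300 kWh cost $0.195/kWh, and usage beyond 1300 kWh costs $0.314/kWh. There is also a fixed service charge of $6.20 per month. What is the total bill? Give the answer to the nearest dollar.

$714

First 1000 kWh × $0.119 = $119.00
Next 300 kWh × $0.195 = $58.50
Remaining 1690 kWh × $0.314 = $530.66
Energy charge = $708.16; + service $6.20 = $714.36 ≈ $714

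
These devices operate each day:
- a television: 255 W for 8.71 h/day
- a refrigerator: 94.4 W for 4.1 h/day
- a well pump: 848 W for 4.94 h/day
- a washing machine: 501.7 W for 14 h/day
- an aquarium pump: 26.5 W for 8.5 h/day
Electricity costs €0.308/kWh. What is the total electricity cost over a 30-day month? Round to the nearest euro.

television: 255 W × 8.71 h × 30 d = 66,632 Wh = 66.63 kWh
refrigerator: 94.4 W × 4.1 h × 30 d = 11,611 Wh = 11.61 kWh
well pump: 848 W × 4.94 h × 30 d = 125,674 Wh = 125.7 kWh
washing machine: 501.7 W × 14 h × 30 d = 210,714 Wh = 210.7 kWh
aquarium pump: 26.5 W × 8.5 h × 30 d = 6,758 Wh = 6.758 kWh
Total energy = 66.63 + 11.61 + 125.7 + 210.7 + 6.758 = 421.4 kWh
Cost = 421.4 kWh × €0.308 = €129.79 ≈ €130

€130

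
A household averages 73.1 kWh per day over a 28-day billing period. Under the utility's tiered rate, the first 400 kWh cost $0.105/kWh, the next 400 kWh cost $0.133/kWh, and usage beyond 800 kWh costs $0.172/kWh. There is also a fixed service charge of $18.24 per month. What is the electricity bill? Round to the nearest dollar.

$328

Usage = 73.1 kWh/day × 28 days = 2046.8 kWh
First 400 kWh × $0.105 = $42.00
Next 400 kWh × $0.133 = $53.20
Remaining 1246.8 kWh × $0.172 = $214.45
Energy charge = $309.65; + service $18.24 = $327.89 ≈ $328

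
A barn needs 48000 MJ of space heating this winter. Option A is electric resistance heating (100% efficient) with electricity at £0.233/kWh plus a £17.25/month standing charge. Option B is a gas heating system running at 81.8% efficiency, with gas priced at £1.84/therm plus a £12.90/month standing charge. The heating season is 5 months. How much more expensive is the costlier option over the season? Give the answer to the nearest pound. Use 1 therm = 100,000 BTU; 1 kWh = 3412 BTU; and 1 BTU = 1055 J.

£2105

Heat load = 48000 MJ = 48,000,000,000 J / 1055 = 45,497,630 BTU
Gas: input = 45,497,630 / 0.818 = 55,620,575 BTU = 556.2 therm → 556.2 × £1.84 = £1,023.42; + 5 × £12.90 standing = £1,087.92
Electric: 45,497,630 BTU / 3412 = 13,330 kWh → × £0.233 = £3,106.96; + 5 × £17.25 standing = £3,193.21
Difference = |£1,087.92 − £3,193.21| = £2,105.29 ≈ £2105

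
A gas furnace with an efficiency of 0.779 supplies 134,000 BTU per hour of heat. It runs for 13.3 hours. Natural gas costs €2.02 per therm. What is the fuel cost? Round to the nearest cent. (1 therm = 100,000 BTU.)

€46.21

Heat delivered = 134,000 BTU/h × 13.3 h = 1,782,200 BTU
Gas input = 1,782,200 / 0.779 = 2,287,805 BTU
= 2,287,805 / 100,000 = 22.88 therm
Cost = 22.88 × €2.02/therm = €46.21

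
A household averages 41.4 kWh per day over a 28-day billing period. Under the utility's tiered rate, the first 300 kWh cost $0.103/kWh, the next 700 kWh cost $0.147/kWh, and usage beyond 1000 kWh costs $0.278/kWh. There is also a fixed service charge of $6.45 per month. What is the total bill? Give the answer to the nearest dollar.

$185

Usage = 41.4 kWh/day × 28 days = 1159.2 kWh
First 300 kWh × $0.103 = $30.90
Next 700 kWh × $0.147 = $102.90
Remaining 159.2 kWh × $0.278 = $44.26
Energy charge = $178.06; + service $6.45 = $184.51 ≈ $185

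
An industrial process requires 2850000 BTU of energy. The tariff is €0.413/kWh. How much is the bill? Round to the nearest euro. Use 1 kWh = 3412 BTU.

€345

2850000 BTU × (0.00029308 kWh/BTU) = 835.3 kWh
Cost = 835.3 kWh × €0.413/kWh = €344.97 ≈ €345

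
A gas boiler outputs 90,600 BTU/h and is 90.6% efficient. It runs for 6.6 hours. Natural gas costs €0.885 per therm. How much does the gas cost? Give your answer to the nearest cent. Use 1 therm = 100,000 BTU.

€5.84

Heat delivered = 90,600 BTU/h × 6.6 h = 597,960 BTU
Gas input = 597,960 / 0.906 = 660,000 BTU
= 660,000 / 100,000 = 6.6 therm
Cost = 6.6 × €0.885/therm = €5.84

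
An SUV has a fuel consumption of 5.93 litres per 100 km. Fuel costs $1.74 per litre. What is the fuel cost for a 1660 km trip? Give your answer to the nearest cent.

Fuel = 5.93 L/100 km × 1660 km / 100 = 98.44 L
Cost = 98.44 L × $1.74/L = $171.28

$171.28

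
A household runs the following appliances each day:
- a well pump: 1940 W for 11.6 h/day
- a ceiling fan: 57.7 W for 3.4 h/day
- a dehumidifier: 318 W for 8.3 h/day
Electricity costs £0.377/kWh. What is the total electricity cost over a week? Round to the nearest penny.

well pump: 1940 W × 11.6 h × 7 d = 157,528 Wh = 157.5 kWh
ceiling fan: 57.7 W × 3.4 h × 7 d = 1,373 Wh = 1.373 kWh
dehumidifier: 318 W × 8.3 h × 7 d = 18,476 Wh = 18.48 kWh
Total energy = 157.5 + 1.373 + 18.48 = 177.4 kWh
Cost = 177.4 kWh × £0.377 = £66.87

£66.87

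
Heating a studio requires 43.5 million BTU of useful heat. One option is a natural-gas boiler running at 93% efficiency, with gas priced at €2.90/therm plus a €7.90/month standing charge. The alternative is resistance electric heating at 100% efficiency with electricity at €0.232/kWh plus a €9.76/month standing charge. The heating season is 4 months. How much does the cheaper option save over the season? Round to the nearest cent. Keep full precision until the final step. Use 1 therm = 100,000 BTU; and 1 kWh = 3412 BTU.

Heat load = 43.5 × 10⁶ BTU = 43,500,000 BTU
Gas: input = 43,500,000 / 0.93 = 46,774,194 BTU = 467.7 therm → 467.7 × €2.90 = €1,356.45; + 4 × €7.90 standing = €1,388.05
Electric: 43,500,000 BTU / 3412 = 12,750 kWh → × €0.232 = €2,957.80; + 4 × €9.76 standing = €2,996.84
Difference = |€1,388.05 − €2,996.84| = €1,608.78

€1608.78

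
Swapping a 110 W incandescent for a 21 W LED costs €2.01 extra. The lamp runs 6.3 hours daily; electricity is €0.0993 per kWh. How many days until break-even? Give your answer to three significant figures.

36.1 days

Power saved = 110 − 21 = 89 W
Daily energy saved = 89 W × 6.3 h = 560.7 Wh = 0.5607 kWh
Daily savings = 0.5607 × €0.0993 = €0.0557
Payback = €2.01 / €0.0557 per day = 36.1 days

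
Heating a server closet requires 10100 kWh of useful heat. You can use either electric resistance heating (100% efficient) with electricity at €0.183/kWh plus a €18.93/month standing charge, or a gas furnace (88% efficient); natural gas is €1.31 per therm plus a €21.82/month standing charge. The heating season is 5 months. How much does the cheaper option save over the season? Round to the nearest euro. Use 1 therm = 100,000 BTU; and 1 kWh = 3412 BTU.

Heat load = 10100 kWh × 3412 = 34,461,200 BTU
Gas: input = 34,461,200 / 0.88 = 39,160,455 BTU = 391.6 therm → 391.6 × €1.31 = €513.00; + 5 × €21.82 standing = €622.10
Electric: 34,461,200 BTU / 3412 = 10,100 kWh → × €0.183 = €1,848.30; + 5 × €18.93 standing = €1,942.95
Difference = |€622.10 − €1,942.95| = €1,320.85 ≈ €1321

€1321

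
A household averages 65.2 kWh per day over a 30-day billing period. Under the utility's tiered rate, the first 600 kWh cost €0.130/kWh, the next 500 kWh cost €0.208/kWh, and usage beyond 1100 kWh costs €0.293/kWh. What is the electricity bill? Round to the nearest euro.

Usage = 65.2 kWh/day × 30 days = 1956 kWh
First 600 kWh × €0.130 = €78.00
Next 500 kWh × €0.208 = €104.00
Remaining 856 kWh × €0.293 = €250.81
Total = €432.81 ≈ €433

€433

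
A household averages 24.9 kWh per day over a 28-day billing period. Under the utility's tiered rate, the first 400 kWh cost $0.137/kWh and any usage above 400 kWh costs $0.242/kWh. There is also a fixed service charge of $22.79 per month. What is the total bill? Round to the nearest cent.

Usage = 24.9 kWh/day × 28 days = 697.2 kWh
First 400 kWh × $0.137 = $54.80
Remaining 297.2 kWh × $0.242 = $71.92
Energy charge = $126.72; + service $22.79 = $149.51

$149.51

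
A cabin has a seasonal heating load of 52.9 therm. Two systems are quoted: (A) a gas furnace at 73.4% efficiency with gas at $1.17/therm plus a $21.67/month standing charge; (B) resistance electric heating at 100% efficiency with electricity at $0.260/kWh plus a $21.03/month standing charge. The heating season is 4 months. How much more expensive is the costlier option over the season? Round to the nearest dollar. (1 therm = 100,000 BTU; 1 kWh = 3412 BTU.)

Heat load = 52.9 therm × 100,000 = 5,290,000 BTU
Gas: input = 5,290,000 / 0.734 = 7,207,084 BTU = 72.07 therm → 72.07 × $1.17 = $84.32; + 4 × $21.67 standing = $171.00
Electric: 5,290,000 BTU / 3412 = 1,550 kWh → × $0.260 = $403.11; + 4 × $21.03 standing = $487.23
Difference = |$171.00 − $487.23| = $316.22 ≈ $316

$316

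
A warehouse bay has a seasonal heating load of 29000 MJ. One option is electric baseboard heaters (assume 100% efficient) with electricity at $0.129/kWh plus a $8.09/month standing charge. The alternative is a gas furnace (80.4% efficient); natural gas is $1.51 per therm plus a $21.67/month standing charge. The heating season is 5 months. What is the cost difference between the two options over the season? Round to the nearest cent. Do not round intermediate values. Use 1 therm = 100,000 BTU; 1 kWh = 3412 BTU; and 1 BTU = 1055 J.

$455.11

Heat load = 29000 MJ = 29,000,000,000 J / 1055 = 27,488,152 BTU
Gas: input = 27,488,152 / 0.804 = 34,189,243 BTU = 341.9 therm → 341.9 × $1.51 = $516.26; + 5 × $21.67 standing = $624.61
Electric: 27,488,152 BTU / 3412 = 8,056 kWh → × $0.129 = $1,039.26; + 5 × $8.09 standing = $1,079.71
Difference = |$624.61 − $1,079.71| = $455.11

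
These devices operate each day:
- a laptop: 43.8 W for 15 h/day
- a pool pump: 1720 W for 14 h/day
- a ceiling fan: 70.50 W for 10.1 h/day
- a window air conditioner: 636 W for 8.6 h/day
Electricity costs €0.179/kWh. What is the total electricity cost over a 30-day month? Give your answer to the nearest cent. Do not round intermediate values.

laptop: 43.8 W × 15 h × 30 d = 19,710 Wh = 19.71 kWh
pool pump: 1720 W × 14 h × 30 d = 722,400 Wh = 722.4 kWh
ceiling fan: 70.50 W × 10.1 h × 30 d = 21,362 Wh = 21.36 kWh
window air conditioner: 636 W × 8.6 h × 30 d = 164,088 Wh = 164.1 kWh
Total energy = 19.71 + 722.4 + 21.36 + 164.1 = 927.6 kWh
Cost = 927.6 kWh × €0.179 = €166.03

€166.03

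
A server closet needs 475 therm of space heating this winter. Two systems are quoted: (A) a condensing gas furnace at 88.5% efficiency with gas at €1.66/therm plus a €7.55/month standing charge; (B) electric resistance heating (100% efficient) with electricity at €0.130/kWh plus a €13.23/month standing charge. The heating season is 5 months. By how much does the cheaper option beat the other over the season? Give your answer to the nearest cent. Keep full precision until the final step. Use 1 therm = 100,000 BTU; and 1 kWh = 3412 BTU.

Heat load = 475 therm × 100,000 = 47,500,000 BTU
Gas: input = 47,500,000 / 0.885 = 53,672,316 BTU = 536.7 therm → 536.7 × €1.66 = €890.96; + 5 × €7.55 standing = €928.71
Electric: 47,500,000 BTU / 3412 = 13,920 kWh → × €0.130 = €1,809.79; + 5 × €13.23 standing = €1,875.94
Difference = |€928.71 − €1,875.94| = €947.23

€947.23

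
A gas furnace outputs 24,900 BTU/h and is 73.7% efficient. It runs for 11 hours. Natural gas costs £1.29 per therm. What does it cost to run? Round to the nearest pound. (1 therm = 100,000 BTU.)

£5

Heat delivered = 24,900 BTU/h × 11 h = 273,900 BTU
Gas input = 273,900 / 0.737 = 371,642 BTU
= 371,642 / 100,000 = 3.716 therm
Cost = 3.716 × £1.29/therm = £4.79 ≈ £5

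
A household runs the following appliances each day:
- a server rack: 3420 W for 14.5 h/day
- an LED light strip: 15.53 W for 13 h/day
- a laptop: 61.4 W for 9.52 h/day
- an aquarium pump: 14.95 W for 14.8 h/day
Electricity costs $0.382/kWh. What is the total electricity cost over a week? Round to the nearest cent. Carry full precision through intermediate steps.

server rack: 3420 W × 14.5 h × 7 d = 347,130 Wh = 347.1 kWh
LED light strip: 15.53 W × 13 h × 7 d = 1,413 Wh = 1.413 kWh
laptop: 61.4 W × 9.52 h × 7 d = 4,092 Wh = 4.092 kWh
aquarium pump: 14.95 W × 14.8 h × 7 d = 1,549 Wh = 1.549 kWh
Total energy = 347.1 + 1.413 + 4.092 + 1.549 = 354.2 kWh
Cost = 354.2 kWh × $0.382 = $135.30

$135.30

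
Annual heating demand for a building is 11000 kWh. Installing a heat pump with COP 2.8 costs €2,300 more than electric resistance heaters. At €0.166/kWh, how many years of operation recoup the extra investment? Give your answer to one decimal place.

2.0 years

Resistance: 11000 kWh × €0.166 = €1,826.00/yr
Heat pump: 11000 / 2.8 = 3929 kWh in → × €0.166 = €652.14/yr
Annual savings = €1,173.86
Payback = €2,300 / €1,173.86 = 1.96 years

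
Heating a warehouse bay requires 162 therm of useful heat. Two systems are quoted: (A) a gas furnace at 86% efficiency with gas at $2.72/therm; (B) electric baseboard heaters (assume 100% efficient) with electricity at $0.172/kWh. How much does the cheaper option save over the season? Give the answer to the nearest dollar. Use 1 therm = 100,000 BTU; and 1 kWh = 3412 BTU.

$304

Heat load = 162 therm × 100,000 = 16,200,000 BTU
Gas: input = 16,200,000 / 0.86 = 18,837,209 BTU = 188.4 therm → 188.4 × $2.72 = $512.37
Electric: 16,200,000 BTU / 3412 = 4,748 kWh → × $0.172 = $816.65
Difference = |$512.37 − $816.65| = $304.28 ≈ $304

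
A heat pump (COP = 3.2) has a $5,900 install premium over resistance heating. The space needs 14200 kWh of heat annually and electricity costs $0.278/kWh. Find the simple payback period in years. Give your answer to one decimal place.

2.2 years

Resistance: 14200 kWh × $0.278 = $3,947.60/yr
Heat pump: 14200 / 3.2 = 4438 kWh in → × $0.278 = $1,233.62/yr
Annual savings = $2,713.98
Payback = $5,900 / $2,713.98 = 2.17 years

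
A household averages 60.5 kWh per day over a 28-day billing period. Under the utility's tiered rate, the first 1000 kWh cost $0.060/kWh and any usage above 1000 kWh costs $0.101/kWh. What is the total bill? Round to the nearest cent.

$130.09

Usage = 60.5 kWh/day × 28 days = 1694 kWh
First 1000 kWh × $0.060 = $60.00
Remaining 694 kWh × $0.101 = $70.09
Total = $130.09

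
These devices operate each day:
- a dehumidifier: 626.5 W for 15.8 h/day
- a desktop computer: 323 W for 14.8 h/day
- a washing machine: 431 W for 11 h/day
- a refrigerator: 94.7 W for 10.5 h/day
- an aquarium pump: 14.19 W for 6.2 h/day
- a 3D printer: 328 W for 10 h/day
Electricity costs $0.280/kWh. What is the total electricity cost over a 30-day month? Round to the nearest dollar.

dehumidifier: 626.5 W × 15.8 h × 30 d = 296,961 Wh = 297 kWh
desktop computer: 323 W × 14.8 h × 30 d = 143,412 Wh = 143.4 kWh
washing machine: 431 W × 11 h × 30 d = 142,230 Wh = 142.2 kWh
refrigerator: 94.7 W × 10.5 h × 30 d = 29,830 Wh = 29.83 kWh
aquarium pump: 14.19 W × 6.2 h × 30 d = 2,639 Wh = 2.639 kWh
3D printer: 328 W × 10 h × 30 d = 98,400 Wh = 98.4 kWh
Total energy = 297 + 143.4 + 142.2 + 29.83 + 2.639 + 98.4 = 713.5 kWh
Cost = 713.5 kWh × $0.280 = $199.77 ≈ $200

$200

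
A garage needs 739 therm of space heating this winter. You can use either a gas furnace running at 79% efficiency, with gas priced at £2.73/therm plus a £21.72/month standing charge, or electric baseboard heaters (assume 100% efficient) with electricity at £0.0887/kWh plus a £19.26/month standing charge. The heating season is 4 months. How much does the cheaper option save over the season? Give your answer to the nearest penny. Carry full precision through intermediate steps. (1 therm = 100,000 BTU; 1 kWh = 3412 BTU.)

Heat load = 739 therm × 100,000 = 73,900,000 BTU
Gas: input = 73,900,000 / 0.79 = 93,544,304 BTU = 935.4 therm → 935.4 × £2.73 = £2,553.76; + 4 × £21.72 standing = £2,640.64
Electric: 73,900,000 BTU / 3412 = 21,660 kWh → × £0.0887 = £1,921.14; + 4 × £19.26 standing = £1,998.18
Difference = |£2,640.64 − £1,998.18| = £642.46

£642.46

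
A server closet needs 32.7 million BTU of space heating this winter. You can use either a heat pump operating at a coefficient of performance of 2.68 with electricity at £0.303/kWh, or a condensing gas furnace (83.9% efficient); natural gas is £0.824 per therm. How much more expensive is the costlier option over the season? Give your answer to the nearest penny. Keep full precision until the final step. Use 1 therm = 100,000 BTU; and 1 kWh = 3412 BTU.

£762.39

Heat load = 32.7 × 10⁶ BTU = 32,700,000 BTU
Gas: input = 32,700,000 / 0.839 = 38,974,970 BTU = 389.7 therm → 389.7 × £0.824 = £321.15
Heat pump: 32,700,000 BTU / 3412 = 9,584 kWh heat; / 2.68 = 3,576 kWh in → × £0.303 = £1,083.54
Difference = |£321.15 − £1,083.54| = £762.39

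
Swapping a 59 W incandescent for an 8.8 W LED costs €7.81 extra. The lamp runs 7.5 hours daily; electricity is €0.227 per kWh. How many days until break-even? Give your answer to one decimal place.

Power saved = 59 − 8.8 = 50.2 W
Daily energy saved = 50.2 W × 7.5 h = 376.5 Wh = 0.3765 kWh
Daily savings = 0.3765 × €0.227 = €0.0855
Payback = €7.81 / €0.0855 per day = 91.38 days

91.4 days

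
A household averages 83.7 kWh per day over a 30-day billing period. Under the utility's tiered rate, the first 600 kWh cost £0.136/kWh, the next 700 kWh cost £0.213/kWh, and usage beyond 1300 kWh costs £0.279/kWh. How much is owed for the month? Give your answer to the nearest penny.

Usage = 83.7 kWh/day × 30 days = 2511 kWh
First 600 kWh × £0.136 = £81.60
Next 700 kWh × £0.213 = £149.10
Remaining 1211 kWh × £0.279 = £337.87
Total = £568.57

£568.57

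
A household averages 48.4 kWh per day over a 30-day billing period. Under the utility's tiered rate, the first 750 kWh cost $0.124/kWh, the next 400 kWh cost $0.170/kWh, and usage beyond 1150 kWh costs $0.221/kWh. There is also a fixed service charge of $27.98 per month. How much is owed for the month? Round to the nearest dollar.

$256

Usage = 48.4 kWh/day × 30 days = 1452 kWh
First 750 kWh × $0.124 = $93.00
Next 400 kWh × $0.170 = $68.00
Remaining 302 kWh × $0.221 = $66.74
Energy charge = $227.74; + service $27.98 = $255.72 ≈ $256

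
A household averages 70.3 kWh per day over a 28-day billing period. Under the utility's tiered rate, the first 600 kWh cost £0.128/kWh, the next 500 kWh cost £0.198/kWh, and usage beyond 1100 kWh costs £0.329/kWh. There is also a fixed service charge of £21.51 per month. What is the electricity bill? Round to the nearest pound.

Usage = 70.3 kWh/day × 28 days = 1968.4 kWh
First 600 kWh × £0.128 = £76.80
Next 500 kWh × £0.198 = £99.00
Remaining 868.4 kWh × £0.329 = £285.70
Energy charge = £461.50; + service £21.51 = £483.01 ≈ £483

£483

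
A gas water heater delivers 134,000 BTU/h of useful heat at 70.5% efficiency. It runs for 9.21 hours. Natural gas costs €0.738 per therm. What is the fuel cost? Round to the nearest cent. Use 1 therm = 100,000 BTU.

€12.92

Heat delivered = 134,000 BTU/h × 9.21 h = 1,234,140 BTU
Gas input = 1,234,140 / 0.705 = 1,750,553 BTU
= 1,750,553 / 100,000 = 17.51 therm
Cost = 17.51 × €0.738/therm = €12.92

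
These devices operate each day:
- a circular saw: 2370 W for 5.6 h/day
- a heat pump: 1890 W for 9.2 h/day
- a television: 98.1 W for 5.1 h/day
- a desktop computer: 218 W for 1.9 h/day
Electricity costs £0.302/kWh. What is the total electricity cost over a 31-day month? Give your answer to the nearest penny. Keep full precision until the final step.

circular saw: 2370 W × 5.6 h × 31 d = 411,432 Wh = 411.4 kWh
heat pump: 1890 W × 9.2 h × 31 d = 539,028 Wh = 539 kWh
television: 98.1 W × 5.1 h × 31 d = 15,510 Wh = 15.51 kWh
desktop computer: 218 W × 1.9 h × 31 d = 12,840 Wh = 12.84 kWh
Total energy = 411.4 + 539 + 15.51 + 12.84 = 978.8 kWh
Cost = 978.8 kWh × £0.302 = £295.60

£295.60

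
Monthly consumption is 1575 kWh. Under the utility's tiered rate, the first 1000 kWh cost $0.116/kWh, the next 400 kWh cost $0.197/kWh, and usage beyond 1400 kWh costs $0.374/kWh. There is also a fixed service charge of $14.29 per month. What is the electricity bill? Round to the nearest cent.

$274.54

First 1000 kWh × $0.116 = $116.00
Next 400 kWh × $0.197 = $78.80
Remaining 175 kWh × $0.374 = $65.45
Energy charge = $260.25; + service $14.29 = $274.54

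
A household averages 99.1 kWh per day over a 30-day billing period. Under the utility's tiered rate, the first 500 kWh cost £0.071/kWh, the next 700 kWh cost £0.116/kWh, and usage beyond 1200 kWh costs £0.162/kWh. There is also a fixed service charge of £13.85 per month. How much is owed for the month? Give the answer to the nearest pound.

Usage = 99.1 kWh/day × 30 days = 2973 kWh
First 500 kWh × £0.071 = £35.50
Next 700 kWh × £0.116 = £81.20
Remaining 1773 kWh × £0.162 = £287.23
Energy charge = £403.93; + service £13.85 = £417.78 ≈ £418

£418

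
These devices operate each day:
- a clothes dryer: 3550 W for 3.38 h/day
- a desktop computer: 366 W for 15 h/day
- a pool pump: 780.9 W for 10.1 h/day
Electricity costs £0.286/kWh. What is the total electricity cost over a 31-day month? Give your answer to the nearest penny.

£224.98

clothes dryer: 3550 W × 3.38 h × 31 d = 371,969 Wh = 372 kWh
desktop computer: 366 W × 15 h × 31 d = 170,190 Wh = 170.2 kWh
pool pump: 780.9 W × 10.1 h × 31 d = 244,500 Wh = 244.5 kWh
Total energy = 372 + 170.2 + 244.5 = 786.7 kWh
Cost = 786.7 kWh × £0.286 = £224.98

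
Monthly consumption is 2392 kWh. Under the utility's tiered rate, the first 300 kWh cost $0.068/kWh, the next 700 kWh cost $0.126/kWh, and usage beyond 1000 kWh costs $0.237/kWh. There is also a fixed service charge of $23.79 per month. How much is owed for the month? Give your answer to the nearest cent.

First 300 kWh × $0.068 = $20.40
Next 700 kWh × $0.126 = $88.20
Remaining 1392 kWh × $0.237 = $329.90
Energy charge = $438.50; + service $23.79 = $462.29

$462.29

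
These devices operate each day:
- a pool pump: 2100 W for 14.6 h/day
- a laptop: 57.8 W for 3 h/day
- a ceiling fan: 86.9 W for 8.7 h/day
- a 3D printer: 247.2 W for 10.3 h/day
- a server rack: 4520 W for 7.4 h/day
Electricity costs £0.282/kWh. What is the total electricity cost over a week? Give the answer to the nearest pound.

pool pump: 2100 W × 14.6 h × 7 d = 214,620 Wh = 214.6 kWh
laptop: 57.8 W × 3 h × 7 d = 1,214 Wh = 1.214 kWh
ceiling fan: 86.9 W × 8.7 h × 7 d = 5,292 Wh = 5.292 kWh
3D printer: 247.2 W × 10.3 h × 7 d = 17,823 Wh = 17.82 kWh
server rack: 4520 W × 7.4 h × 7 d = 234,136 Wh = 234.1 kWh
Total energy = 214.6 + 1.214 + 5.292 + 17.82 + 234.1 = 473.1 kWh
Cost = 473.1 kWh × £0.282 = £133.41 ≈ £133

£133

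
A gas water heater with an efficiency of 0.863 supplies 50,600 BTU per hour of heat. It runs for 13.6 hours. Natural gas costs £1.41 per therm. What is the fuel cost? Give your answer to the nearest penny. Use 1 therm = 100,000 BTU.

Heat delivered = 50,600 BTU/h × 13.6 h = 688,160 BTU
Gas input = 688,160 / 0.863 = 797,404 BTU
= 797,404 / 100,000 = 7.974 therm
Cost = 7.974 × £1.41/therm = £11.24

£11.24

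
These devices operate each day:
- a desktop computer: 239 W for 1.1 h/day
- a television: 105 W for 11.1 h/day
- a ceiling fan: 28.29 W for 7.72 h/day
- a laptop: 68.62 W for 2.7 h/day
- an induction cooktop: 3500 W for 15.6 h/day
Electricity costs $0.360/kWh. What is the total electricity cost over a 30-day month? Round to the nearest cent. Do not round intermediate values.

$609.47

desktop computer: 239 W × 1.1 h × 30 d = 7,887 Wh = 7.887 kWh
television: 105 W × 11.1 h × 30 d = 34,965 Wh = 34.97 kWh
ceiling fan: 28.29 W × 7.72 h × 30 d = 6,552 Wh = 6.552 kWh
laptop: 68.62 W × 2.7 h × 30 d = 5,558 Wh = 5.558 kWh
induction cooktop: 3500 W × 15.6 h × 30 d = 1,638,000 Wh = 1,638 kWh
Total energy = 7.887 + 34.97 + 6.552 + 5.558 + 1,638 = 1,693 kWh
Cost = 1,693 kWh × $0.360 = $609.47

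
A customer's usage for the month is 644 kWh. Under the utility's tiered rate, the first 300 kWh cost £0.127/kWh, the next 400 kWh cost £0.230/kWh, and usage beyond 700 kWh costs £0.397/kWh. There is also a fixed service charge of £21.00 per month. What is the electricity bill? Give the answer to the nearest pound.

£138

First 300 kWh × £0.127 = £38.10
Next 344 kWh × £0.230 = £79.12
Remaining tier: 0 kWh (not reached)
Energy charge = £117.22; + service £21.00 = £138.22 ≈ £138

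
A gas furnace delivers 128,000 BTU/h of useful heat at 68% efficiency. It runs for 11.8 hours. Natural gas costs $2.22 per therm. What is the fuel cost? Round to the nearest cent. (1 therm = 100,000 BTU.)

Heat delivered = 128,000 BTU/h × 11.8 h = 1,510,400 BTU
Gas input = 1,510,400 / 0.68 = 2,221,176 BTU
= 2,221,176 / 100,000 = 22.21 therm
Cost = 22.21 × $2.22/therm = $49.31

$49.31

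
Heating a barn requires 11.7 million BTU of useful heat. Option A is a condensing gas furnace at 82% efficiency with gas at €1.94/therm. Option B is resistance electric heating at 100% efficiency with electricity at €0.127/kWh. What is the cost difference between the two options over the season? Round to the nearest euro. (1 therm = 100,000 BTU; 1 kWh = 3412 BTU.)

Heat load = 11.7 × 10⁶ BTU = 11,700,000 BTU
Gas: input = 11,700,000 / 0.82 = 14,268,293 BTU = 142.7 therm → 142.7 × €1.94 = €276.80
Electric: 11,700,000 BTU / 3412 = 3,429 kWh → × €0.127 = €435.49
Difference = |€276.80 − €435.49| = €158.69 ≈ €159

€159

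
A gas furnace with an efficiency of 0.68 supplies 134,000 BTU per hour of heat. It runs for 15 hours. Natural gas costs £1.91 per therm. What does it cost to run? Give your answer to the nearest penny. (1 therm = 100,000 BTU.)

£56.46

Heat delivered = 134,000 BTU/h × 15 h = 2,010,000 BTU
Gas input = 2,010,000 / 0.68 = 2,955,882 BTU
= 2,955,882 / 100,000 = 29.56 therm
Cost = 29.56 × £1.91/therm = £56.46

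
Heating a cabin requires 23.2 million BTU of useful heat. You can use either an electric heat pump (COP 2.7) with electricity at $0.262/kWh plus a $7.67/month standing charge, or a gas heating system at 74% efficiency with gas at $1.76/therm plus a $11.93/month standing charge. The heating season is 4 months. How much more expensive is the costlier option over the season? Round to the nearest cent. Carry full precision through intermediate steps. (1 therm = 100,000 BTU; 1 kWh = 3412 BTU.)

Heat load = 23.2 × 10⁶ BTU = 23,200,000 BTU
Gas: input = 23,200,000 / 0.74 = 31,351,351 BTU = 313.5 therm → 313.5 × $1.76 = $551.78; + 4 × $11.93 standing = $599.50
Heat pump: 23,200,000 BTU / 3412 = 6,800 kWh heat; / 2.7 = 2,518 kWh in → × $0.262 = $659.81; + 4 × $7.67 standing = $690.49
Difference = |$599.50 − $690.49| = $90.98

$90.98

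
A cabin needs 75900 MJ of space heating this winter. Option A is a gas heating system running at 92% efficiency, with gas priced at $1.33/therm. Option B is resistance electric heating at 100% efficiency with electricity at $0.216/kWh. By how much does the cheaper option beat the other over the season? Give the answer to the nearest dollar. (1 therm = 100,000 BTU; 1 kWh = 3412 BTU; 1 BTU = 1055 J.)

$3514

Heat load = 75900 MJ = 75,900,000,000 J / 1055 = 71,943,128 BTU
Gas: input = 71,943,128 / 0.92 = 78,199,052 BTU = 782 therm → 782 × $1.33 = $1,040.05
Electric: 71,943,128 BTU / 3412 = 21,090 kWh → × $0.216 = $4,554.43
Difference = |$1,040.05 − $4,554.43| = $3,514.38 ≈ $3514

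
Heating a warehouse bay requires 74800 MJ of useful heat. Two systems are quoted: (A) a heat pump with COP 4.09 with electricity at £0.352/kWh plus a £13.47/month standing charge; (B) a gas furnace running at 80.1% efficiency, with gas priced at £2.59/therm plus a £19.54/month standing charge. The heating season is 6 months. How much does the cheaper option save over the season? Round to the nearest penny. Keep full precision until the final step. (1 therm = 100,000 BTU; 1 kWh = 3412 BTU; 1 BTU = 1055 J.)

£540.58

Heat load = 74800 MJ = 74,800,000,000 J / 1055 = 70,900,474 BTU
Gas: input = 70,900,474 / 0.801 = 88,514,949 BTU = 885.1 therm → 885.1 × £2.59 = £2,292.54; + 6 × £19.54 standing = £2,409.78
Heat pump: 70,900,474 BTU / 3412 = 20,780 kWh heat; / 4.09 = 5,081 kWh in → × £0.352 = £1,788.38; + 6 × £13.47 standing = £1,869.20
Difference = |£2,409.78 − £1,869.20| = £540.58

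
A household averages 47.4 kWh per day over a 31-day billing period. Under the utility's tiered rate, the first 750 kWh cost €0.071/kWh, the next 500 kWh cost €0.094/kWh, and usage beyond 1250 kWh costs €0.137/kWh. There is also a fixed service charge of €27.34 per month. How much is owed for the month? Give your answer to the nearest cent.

Usage = 47.4 kWh/day × 31 days = 1469.4 kWh
First 750 kWh × €0.071 = €53.25
Next 500 kWh × €0.094 = €47.00
Remaining 219.4 kWh × €0.137 = €30.06
Energy charge = €130.31; + service €27.34 = €157.65

€157.65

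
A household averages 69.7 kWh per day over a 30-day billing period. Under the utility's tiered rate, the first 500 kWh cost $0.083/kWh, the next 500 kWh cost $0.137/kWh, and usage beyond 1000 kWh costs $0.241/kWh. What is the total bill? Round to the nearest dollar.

Usage = 69.7 kWh/day × 30 days = 2091 kWh
First 500 kWh × $0.083 = $41.50
Next 500 kWh × $0.137 = $68.50
Remaining 1091 kWh × $0.241 = $262.93
Total = $372.93 ≈ $373

$373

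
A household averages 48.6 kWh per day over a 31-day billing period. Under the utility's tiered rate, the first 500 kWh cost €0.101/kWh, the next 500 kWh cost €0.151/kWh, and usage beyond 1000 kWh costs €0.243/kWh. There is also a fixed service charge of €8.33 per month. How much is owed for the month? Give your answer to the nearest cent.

Usage = 48.6 kWh/day × 31 days = 1506.6 kWh
First 500 kWh × €0.101 = €50.50
Next 500 kWh × €0.151 = €75.50
Remaining 506.6 kWh × €0.243 = €123.10
Energy charge = €249.10; + service €8.33 = €257.43

€257.43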